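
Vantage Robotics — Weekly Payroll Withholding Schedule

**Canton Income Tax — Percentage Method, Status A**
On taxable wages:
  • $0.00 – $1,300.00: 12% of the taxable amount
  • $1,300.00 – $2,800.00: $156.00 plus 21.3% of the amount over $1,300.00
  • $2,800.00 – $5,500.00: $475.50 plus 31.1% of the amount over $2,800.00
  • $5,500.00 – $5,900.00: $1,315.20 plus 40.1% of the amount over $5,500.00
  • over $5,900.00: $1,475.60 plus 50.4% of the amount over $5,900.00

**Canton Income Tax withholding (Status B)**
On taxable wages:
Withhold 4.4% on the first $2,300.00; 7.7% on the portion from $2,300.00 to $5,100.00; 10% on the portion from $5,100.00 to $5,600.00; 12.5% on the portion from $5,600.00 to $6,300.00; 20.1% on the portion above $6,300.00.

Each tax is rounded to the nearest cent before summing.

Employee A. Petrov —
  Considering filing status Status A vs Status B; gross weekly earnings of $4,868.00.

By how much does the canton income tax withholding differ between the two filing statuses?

$819.71

Canton Income Tax (Status A): taxable = $4,868.00
  $475.50 + 31.1% × ($4,868.00 − $2,800.00) = $475.50 + 31.1% × $2,068.00 = $1,118.65
Canton Income Tax (Status B): taxable = $4,868.00
  $101.20 + 7.7% × ($4,868.00 − $2,300.00) = $101.20 + 7.7% × $2,568.00 = $298.94
Difference: |$1,118.65 − $298.94| = $819.71 (higher under Status A)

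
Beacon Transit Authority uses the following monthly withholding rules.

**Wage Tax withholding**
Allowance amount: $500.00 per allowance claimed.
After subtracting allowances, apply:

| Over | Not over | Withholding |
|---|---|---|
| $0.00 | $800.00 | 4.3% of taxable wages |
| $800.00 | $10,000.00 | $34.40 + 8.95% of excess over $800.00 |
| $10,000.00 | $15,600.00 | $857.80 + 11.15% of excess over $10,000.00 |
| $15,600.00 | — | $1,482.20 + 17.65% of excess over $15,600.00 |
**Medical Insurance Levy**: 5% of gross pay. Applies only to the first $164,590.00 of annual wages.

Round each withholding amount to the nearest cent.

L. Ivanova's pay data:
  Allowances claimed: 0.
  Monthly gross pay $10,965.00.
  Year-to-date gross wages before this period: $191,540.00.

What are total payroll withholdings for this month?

$965.40

Wage Tax: taxable = $10,965.00
  $857.80 + 11.15% × ($10,965.00 − $10,000.00) = $857.80 + 11.15% × $965.00 = $965.40
Medical Insurance Levy: YTD $191,540.00 ≥ cap $164,590.00 → $0.00
Total: $965.40 + $0.00 = $965.40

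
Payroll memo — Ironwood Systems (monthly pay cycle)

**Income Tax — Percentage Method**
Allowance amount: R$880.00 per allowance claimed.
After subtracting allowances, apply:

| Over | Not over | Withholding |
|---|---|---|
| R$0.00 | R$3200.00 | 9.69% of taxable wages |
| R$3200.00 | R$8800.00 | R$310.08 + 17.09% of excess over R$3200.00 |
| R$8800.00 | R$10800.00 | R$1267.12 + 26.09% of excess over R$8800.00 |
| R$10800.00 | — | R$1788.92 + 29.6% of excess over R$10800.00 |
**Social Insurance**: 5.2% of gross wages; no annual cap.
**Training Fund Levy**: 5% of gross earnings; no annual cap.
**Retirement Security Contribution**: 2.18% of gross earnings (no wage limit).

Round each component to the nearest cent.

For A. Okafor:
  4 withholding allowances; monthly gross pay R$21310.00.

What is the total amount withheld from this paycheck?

Income Tax: taxable = R$21310.00 − 4×R$880.00 = R$17790.00
  R$1788.92 + 29.6% × (R$17790.00 − R$10800.00) = R$1788.92 + 29.6% × R$6990.00 = R$3857.96
Social Insurance: 5.2% × R$21310.00 = R$1108.12
Training Fund Levy: 5% × R$21310.00 = R$1065.50
Retirement Security Contribution: 2.18% × R$21310.00 = R$464.56
Total: R$3857.96 + R$1108.12 + R$1065.50 + R$464.56 = R$6496.14

R$6496.14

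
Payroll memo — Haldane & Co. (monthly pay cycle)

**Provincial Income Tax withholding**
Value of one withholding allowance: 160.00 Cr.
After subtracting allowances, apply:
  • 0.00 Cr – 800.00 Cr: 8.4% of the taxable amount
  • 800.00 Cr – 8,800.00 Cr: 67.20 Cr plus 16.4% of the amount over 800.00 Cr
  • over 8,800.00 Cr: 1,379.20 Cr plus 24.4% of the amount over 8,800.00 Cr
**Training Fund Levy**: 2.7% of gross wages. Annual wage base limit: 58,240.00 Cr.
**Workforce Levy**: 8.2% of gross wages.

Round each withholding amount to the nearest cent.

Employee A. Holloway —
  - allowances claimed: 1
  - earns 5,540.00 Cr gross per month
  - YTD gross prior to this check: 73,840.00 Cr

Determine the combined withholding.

1,272.60 Cr

Provincial Income Tax: taxable = 5,540.00 Cr − 1×160.00 Cr = 5,380.00 Cr
  67.20 Cr + 16.4% × (5,380.00 Cr − 800.00 Cr) = 67.20 Cr + 16.4% × 4,580.00 Cr = 818.32 Cr
Training Fund Levy: YTD 73,840.00 Cr ≥ cap 58,240.00 Cr → 0.00 Cr
Workforce Levy: 8.2% × 5,540.00 Cr = 454.28 Cr
Total: 818.32 Cr + 0.00 Cr + 454.28 Cr = 1,272.60 Cr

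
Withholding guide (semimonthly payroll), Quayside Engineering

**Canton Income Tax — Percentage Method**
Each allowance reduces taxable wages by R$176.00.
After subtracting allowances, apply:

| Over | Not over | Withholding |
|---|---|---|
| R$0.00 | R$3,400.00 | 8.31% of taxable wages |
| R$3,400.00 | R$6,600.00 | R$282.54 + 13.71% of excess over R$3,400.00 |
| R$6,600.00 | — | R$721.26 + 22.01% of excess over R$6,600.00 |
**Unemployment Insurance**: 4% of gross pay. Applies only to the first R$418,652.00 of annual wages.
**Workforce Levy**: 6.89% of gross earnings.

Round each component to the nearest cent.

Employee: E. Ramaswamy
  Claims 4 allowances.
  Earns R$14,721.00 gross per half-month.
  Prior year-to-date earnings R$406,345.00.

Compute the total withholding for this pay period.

R$3,860.30

Canton Income Tax: taxable = R$14,721.00 − 4×R$176.00 = R$14,017.00
  R$721.26 + 22.01% × (R$14,017.00 − R$6,600.00) = R$721.26 + 22.01% × R$7,417.00 = R$2,353.74
Unemployment Insurance: cap R$418,652.00 − YTD R$406,345.00 = R$12,307.00 subject; 4% × R$12,307.00 = R$492.28
Workforce Levy: 6.89% × R$14,721.00 = R$1,014.28
Total: R$2,353.74 + R$492.28 + R$1,014.28 = R$3,860.30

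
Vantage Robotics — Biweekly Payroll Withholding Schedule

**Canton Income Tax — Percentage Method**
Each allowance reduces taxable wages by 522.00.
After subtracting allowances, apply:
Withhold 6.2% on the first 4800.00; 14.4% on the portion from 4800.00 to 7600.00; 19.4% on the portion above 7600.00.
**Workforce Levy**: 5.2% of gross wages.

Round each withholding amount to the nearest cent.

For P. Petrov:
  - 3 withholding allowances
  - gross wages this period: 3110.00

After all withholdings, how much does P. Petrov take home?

2852.55

Canton Income Tax: taxable = 3110.00 − 3×522.00 = 1544.00
  6.2% × 1544.00 = 95.73
Workforce Levy: 5.2% × 3110.00 = 161.72
Total withheld: 95.73 + 161.72 = 257.45
Net pay: 3110.00 − 257.45 = 2852.55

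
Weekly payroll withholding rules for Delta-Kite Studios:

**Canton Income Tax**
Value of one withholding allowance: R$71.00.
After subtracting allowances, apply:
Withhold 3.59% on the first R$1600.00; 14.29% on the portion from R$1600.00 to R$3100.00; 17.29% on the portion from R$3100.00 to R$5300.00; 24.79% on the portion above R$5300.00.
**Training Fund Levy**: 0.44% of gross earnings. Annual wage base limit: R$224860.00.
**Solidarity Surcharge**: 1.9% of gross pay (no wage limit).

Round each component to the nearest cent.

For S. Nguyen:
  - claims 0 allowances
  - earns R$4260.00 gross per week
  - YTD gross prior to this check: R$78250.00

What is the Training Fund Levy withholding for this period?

R$18.74

Training Fund Levy: 0.44% × R$4260.00 = R$18.74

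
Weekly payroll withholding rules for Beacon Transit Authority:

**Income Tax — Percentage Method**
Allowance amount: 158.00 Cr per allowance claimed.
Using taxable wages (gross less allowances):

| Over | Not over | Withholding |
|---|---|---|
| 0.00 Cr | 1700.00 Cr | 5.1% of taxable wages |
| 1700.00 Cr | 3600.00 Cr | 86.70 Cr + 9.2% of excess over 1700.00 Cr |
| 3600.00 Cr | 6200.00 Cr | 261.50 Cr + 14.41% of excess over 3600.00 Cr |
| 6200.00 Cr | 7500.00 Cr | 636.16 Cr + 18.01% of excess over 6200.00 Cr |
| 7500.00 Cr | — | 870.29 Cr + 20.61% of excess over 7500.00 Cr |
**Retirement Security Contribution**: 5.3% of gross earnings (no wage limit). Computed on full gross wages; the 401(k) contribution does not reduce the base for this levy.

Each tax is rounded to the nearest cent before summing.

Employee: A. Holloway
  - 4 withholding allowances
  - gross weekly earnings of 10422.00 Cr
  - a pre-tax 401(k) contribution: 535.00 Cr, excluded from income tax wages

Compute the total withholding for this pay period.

1784.37 Cr

Income Tax: taxable = 10422.00 Cr − 535.00 Cr − 4×158.00 Cr = 9255.00 Cr
  870.29 Cr + 20.61% × (9255.00 Cr − 7500.00 Cr) = 870.29 Cr + 20.61% × 1755.00 Cr = 1232.00 Cr
Retirement Security Contribution: 5.3% × 10422.00 Cr = 552.37 Cr
Total: 1232.00 Cr + 552.37 Cr = 1784.37 Cr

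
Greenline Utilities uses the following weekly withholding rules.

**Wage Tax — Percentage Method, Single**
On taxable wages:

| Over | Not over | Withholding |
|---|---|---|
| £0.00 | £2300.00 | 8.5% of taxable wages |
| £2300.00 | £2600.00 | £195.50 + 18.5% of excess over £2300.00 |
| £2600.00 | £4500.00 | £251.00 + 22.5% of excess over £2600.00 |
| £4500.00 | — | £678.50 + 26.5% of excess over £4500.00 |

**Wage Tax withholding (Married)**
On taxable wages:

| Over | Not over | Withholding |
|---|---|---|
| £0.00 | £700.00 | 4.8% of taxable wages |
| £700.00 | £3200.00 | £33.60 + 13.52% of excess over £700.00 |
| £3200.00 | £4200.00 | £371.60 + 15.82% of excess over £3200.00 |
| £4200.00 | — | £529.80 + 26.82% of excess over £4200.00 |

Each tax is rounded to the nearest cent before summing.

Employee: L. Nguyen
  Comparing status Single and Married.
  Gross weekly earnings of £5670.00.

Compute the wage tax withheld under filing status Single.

Wage Tax (Single): taxable = £5670.00
  £678.50 + 26.5% × (£5670.00 − £4500.00) = £678.50 + 26.5% × £1170.00 = £988.55

£988.55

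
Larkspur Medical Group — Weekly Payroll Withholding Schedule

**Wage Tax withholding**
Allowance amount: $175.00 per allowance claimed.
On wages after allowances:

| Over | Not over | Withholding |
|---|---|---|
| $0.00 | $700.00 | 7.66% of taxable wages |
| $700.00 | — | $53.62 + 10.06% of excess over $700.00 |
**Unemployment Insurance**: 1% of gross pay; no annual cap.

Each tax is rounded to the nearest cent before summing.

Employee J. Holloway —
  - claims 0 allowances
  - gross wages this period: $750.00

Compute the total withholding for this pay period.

$66.15

Wage Tax: taxable = $750.00
  $53.62 + 10.06% × ($750.00 − $700.00) = $53.62 + 10.06% × $50.00 = $58.65
Unemployment Insurance: 1% × $750.00 = $7.50
Total: $58.65 + $7.50 = $66.15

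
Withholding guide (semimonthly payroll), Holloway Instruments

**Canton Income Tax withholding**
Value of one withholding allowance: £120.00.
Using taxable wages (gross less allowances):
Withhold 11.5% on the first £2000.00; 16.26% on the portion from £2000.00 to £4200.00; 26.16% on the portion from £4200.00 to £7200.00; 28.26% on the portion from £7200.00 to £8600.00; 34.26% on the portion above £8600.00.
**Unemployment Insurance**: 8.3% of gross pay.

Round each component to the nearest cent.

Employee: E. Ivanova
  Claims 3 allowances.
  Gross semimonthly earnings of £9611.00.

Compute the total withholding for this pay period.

Canton Income Tax: taxable = £9611.00 − 3×£120.00 = £9251.00
  £1768.16 + 34.26% × (£9251.00 − £8600.00) = £1768.16 + 34.26% × £651.00 = £1991.19
Unemployment Insurance: 8.3% × £9611.00 = £797.71
Total: £1991.19 + £797.71 = £2788.90

£2788.90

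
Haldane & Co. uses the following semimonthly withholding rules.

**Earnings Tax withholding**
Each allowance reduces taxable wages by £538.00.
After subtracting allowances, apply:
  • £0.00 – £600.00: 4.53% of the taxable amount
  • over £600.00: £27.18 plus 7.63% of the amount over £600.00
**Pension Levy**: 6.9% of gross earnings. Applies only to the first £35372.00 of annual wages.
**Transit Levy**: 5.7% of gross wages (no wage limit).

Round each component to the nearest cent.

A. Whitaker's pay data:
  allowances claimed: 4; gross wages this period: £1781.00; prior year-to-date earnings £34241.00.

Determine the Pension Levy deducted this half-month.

£78.04

Pension Levy: cap £35372.00 − YTD £34241.00 = £1131.00 subject; 6.9% × £1131.00 = £78.04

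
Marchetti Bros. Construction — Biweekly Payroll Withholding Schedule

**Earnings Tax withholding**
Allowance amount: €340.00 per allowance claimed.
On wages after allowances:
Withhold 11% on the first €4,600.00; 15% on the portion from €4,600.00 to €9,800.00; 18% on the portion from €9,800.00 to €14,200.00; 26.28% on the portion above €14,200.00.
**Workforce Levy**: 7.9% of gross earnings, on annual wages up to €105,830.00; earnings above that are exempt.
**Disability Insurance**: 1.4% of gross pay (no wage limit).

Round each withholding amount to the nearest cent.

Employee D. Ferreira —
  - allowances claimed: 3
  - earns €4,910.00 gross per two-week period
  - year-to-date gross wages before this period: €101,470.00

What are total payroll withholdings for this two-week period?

€841.08

Earnings Tax: taxable = €4,910.00 − 3×€340.00 = €3,890.00
  11% × €3,890.00 = €427.90
Workforce Levy: cap €105,830.00 − YTD €101,470.00 = €4,360.00 subject; 7.9% × €4,360.00 = €344.44
Disability Insurance: 1.4% × €4,910.00 = €68.74
Total: €427.90 + €344.44 + €68.74 = €841.08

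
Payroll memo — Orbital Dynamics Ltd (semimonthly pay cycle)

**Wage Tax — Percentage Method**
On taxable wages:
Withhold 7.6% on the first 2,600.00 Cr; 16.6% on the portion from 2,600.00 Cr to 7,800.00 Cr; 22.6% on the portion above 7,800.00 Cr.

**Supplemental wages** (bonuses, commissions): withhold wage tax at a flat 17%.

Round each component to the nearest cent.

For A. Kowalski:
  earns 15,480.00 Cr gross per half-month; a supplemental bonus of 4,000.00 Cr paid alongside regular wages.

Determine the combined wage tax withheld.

Wage Tax: taxable = 15,480.00 Cr
  1,060.80 Cr + 22.6% × (15,480.00 Cr − 7,800.00 Cr) = 1,060.80 Cr + 22.6% × 7,680.00 Cr = 2,796.48 Cr
Supplemental (17% flat on bonus): 17% × 4,000.00 Cr = 680.00 Cr
Total wage tax: 2,796.48 Cr + 680.00 Cr = 3,476.48 Cr

3,476.48 Cr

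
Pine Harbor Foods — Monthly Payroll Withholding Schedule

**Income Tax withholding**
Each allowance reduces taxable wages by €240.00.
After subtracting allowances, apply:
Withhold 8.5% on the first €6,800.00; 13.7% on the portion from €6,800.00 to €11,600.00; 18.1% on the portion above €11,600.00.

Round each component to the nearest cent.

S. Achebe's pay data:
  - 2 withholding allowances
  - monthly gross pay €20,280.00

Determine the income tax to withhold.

€2,719.80

Income Tax: taxable = €20,280.00 − 2×€240.00 = €19,800.00
  €1,235.60 + 18.1% × (€19,800.00 − €11,600.00) = €1,235.60 + 18.1% × €8,200.00 = €2,719.80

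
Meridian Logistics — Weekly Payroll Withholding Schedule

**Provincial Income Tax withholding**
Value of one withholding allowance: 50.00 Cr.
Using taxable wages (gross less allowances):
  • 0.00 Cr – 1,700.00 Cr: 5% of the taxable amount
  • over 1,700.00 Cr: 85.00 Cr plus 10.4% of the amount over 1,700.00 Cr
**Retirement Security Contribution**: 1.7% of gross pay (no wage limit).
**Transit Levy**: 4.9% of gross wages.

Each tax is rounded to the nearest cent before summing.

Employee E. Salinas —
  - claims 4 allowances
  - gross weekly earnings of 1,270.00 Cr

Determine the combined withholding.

Provincial Income Tax: taxable = 1,270.00 Cr − 4×50.00 Cr = 1,070.00 Cr
  5% × 1,070.00 Cr = 53.50 Cr
Retirement Security Contribution: 1.7% × 1,270.00 Cr = 21.59 Cr
Transit Levy: 4.9% × 1,270.00 Cr = 62.23 Cr
Total: 53.50 Cr + 21.59 Cr + 62.23 Cr = 137.32 Cr

137.32 Cr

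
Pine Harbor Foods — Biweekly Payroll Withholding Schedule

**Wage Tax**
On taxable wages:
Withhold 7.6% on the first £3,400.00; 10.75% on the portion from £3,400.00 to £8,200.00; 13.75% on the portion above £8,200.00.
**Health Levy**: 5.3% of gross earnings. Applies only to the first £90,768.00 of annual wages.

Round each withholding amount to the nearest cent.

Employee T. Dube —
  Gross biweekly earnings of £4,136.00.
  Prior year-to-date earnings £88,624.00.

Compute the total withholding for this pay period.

£451.15

Wage Tax: taxable = £4,136.00
  £258.40 + 10.75% × (£4,136.00 − £3,400.00) = £258.40 + 10.75% × £736.00 = £337.52
Health Levy: cap £90,768.00 − YTD £88,624.00 = £2,144.00 subject; 5.3% × £2,144.00 = £113.63
Total: £337.52 + £113.63 = £451.15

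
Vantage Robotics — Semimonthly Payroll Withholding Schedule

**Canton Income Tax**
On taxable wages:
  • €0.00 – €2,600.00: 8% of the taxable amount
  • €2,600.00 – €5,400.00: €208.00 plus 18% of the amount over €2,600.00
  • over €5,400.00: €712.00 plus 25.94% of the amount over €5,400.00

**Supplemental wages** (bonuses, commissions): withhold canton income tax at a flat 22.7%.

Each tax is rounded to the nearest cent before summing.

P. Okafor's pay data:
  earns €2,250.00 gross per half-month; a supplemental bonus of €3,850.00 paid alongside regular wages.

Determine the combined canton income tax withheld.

Canton Income Tax: taxable = €2,250.00
  8% × €2,250.00 = €180.00
Supplemental (22.7% flat on bonus): 22.7% × €3,850.00 = €873.95
Total canton income tax: €180.00 + €873.95 = €1,053.95

€1,053.95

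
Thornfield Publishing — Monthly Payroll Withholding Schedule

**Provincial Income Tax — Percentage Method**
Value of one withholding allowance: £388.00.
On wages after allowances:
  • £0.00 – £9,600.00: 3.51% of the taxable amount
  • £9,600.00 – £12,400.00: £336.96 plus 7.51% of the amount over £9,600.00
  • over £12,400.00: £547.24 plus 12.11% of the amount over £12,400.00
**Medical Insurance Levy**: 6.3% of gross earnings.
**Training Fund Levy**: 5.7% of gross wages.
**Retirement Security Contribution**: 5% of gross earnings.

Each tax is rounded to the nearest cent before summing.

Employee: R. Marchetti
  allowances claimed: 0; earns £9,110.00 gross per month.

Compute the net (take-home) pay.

£7,241.54

Provincial Income Tax: taxable = £9,110.00
  3.51% × £9,110.00 = £319.76
Medical Insurance Levy: 6.3% × £9,110.00 = £573.93
Training Fund Levy: 5.7% × £9,110.00 = £519.27
Retirement Security Contribution: 5% × £9,110.00 = £455.50
Total withheld: £319.76 + £573.93 + £519.27 + £455.50 = £1,868.46
Net pay: £9,110.00 − £1,868.46 = £7,241.54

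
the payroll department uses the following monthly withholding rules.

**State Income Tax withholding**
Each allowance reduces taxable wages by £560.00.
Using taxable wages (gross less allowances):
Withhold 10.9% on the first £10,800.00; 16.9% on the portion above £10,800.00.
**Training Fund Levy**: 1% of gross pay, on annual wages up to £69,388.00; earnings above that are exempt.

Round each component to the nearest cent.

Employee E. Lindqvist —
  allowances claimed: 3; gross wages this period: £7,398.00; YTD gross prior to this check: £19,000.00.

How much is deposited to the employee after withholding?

£6,700.76

State Income Tax: taxable = £7,398.00 − 3×£560.00 = £5,718.00
  10.9% × £5,718.00 = £623.26
Training Fund Levy: 1% × £7,398.00 = £73.98
Total withheld: £623.26 + £73.98 = £697.24
Net pay: £7,398.00 − £697.24 = £6,700.76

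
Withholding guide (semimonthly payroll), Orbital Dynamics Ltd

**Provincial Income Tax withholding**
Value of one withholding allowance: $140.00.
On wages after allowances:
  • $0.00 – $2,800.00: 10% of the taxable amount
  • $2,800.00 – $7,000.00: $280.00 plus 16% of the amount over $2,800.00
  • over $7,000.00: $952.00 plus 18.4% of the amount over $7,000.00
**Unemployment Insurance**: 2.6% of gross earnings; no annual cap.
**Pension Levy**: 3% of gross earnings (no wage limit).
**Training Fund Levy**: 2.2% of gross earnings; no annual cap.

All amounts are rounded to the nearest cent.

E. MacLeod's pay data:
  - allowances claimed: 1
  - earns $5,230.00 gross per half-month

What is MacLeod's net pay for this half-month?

$4,175.66

Provincial Income Tax: taxable = $5,230.00 − 1×$140.00 = $5,090.00
  $280.00 + 16% × ($5,090.00 − $2,800.00) = $280.00 + 16% × $2,290.00 = $646.40
Unemployment Insurance: 2.6% × $5,230.00 = $135.98
Pension Levy: 3% × $5,230.00 = $156.90
Training Fund Levy: 2.2% × $5,230.00 = $115.06
Total withheld: $646.40 + $135.98 + $156.90 + $115.06 = $1,054.34
Net pay: $5,230.00 − $1,054.34 = $4,175.66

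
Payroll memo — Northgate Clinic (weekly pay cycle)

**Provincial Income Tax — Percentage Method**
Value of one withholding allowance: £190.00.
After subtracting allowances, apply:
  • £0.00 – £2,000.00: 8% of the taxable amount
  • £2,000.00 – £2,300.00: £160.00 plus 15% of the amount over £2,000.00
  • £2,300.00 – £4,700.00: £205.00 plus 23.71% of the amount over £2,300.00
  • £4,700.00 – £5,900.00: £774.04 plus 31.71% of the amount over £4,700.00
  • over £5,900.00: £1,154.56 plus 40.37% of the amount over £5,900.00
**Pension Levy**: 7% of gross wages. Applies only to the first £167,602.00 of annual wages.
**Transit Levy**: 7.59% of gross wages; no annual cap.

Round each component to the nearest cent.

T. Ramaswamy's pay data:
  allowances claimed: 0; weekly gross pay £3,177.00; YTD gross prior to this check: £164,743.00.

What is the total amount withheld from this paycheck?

£854.20

Provincial Income Tax: taxable = £3,177.00
  £205.00 + 23.71% × (£3,177.00 − £2,300.00) = £205.00 + 23.71% × £877.00 = £412.94
Pension Levy: cap £167,602.00 − YTD £164,743.00 = £2,859.00 subject; 7% × £2,859.00 = £200.13
Transit Levy: 7.59% × £3,177.00 = £241.13
Total: £412.94 + £200.13 + £241.13 = £854.20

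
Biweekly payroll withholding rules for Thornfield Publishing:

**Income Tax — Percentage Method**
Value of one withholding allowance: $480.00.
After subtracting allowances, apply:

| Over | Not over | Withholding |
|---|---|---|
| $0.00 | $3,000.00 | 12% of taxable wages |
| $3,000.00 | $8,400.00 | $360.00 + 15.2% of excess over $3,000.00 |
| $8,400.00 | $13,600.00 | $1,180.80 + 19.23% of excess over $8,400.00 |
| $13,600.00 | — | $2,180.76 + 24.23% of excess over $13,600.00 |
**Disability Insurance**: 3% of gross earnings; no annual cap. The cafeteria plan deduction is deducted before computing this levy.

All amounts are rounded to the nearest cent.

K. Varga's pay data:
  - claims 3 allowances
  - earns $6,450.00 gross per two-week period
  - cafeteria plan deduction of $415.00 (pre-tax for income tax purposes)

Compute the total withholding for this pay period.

$783.49

Income Tax: taxable = $6,450.00 − $415.00 − 3×$480.00 = $4,595.00
  $360.00 + 15.2% × ($4,595.00 − $3,000.00) = $360.00 + 15.2% × $1,595.00 = $602.44
Disability Insurance: 3% × $6,035.00 = $181.05
Total: $602.44 + $181.05 = $783.49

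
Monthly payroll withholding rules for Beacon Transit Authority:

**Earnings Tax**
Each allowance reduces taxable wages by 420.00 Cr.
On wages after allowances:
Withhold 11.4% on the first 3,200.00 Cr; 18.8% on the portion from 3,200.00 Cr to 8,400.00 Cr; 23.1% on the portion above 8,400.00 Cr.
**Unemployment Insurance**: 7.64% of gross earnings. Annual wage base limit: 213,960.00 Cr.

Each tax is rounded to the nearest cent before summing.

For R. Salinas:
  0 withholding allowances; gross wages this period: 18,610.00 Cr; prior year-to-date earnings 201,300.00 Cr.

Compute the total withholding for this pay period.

4,668.13 Cr

Earnings Tax: taxable = 18,610.00 Cr
  1,342.40 Cr + 23.1% × (18,610.00 Cr − 8,400.00 Cr) = 1,342.40 Cr + 23.1% × 10,210.00 Cr = 3,700.91 Cr
Unemployment Insurance: cap 213,960.00 Cr − YTD 201,300.00 Cr = 12,660.00 Cr subject; 7.64% × 12,660.00 Cr = 967.22 Cr
Total: 3,700.91 Cr + 967.22 Cr = 4,668.13 Cr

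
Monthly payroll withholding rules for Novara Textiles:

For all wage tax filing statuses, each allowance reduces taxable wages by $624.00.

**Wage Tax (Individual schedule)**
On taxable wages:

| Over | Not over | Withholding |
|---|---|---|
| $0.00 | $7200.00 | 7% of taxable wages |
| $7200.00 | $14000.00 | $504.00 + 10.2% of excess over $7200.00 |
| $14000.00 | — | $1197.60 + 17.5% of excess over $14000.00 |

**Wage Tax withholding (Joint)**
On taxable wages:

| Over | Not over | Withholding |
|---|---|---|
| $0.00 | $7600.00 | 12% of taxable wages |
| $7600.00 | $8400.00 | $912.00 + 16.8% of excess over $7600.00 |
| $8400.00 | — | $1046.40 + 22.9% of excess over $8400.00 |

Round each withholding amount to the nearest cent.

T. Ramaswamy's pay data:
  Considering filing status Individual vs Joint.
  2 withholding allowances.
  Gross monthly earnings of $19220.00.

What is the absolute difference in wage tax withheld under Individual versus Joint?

$1345.69

Wage Tax (Individual): taxable = $19220.00 − 2×$624.00 = $17972.00
  $1197.60 + 17.5% × ($17972.00 − $14000.00) = $1197.60 + 17.5% × $3972.00 = $1892.70
Wage Tax (Joint): taxable = $19220.00 − 2×$624.00 = $17972.00
  $1046.40 + 22.9% × ($17972.00 − $8400.00) = $1046.40 + 22.9% × $9572.00 = $3238.39
Difference: |$1892.70 − $3238.39| = $1345.69 (higher under Joint)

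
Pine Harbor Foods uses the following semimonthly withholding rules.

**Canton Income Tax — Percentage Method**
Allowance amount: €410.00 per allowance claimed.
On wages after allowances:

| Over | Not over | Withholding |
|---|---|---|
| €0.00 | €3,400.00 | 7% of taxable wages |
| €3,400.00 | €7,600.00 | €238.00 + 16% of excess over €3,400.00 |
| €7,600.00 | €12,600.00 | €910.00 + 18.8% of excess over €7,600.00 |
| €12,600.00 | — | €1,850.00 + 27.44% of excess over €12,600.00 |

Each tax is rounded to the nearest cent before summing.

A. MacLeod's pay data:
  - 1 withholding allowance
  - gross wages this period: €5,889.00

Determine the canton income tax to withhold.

€570.64

Canton Income Tax: taxable = €5,889.00 − 1×€410.00 = €5,479.00
  €238.00 + 16% × (€5,479.00 − €3,400.00) = €238.00 + 16% × €2,079.00 = €570.64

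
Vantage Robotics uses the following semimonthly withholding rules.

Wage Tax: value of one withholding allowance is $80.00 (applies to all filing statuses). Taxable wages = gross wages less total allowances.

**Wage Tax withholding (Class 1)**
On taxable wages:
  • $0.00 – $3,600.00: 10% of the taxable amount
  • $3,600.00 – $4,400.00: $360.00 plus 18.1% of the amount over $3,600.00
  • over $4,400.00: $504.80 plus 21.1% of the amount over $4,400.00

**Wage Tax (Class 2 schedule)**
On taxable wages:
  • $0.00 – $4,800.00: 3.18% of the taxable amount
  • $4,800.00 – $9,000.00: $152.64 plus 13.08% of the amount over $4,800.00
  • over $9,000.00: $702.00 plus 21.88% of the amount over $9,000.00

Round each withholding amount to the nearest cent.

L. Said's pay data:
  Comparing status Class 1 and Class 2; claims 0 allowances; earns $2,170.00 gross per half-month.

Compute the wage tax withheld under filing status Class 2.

Wage Tax (Class 2): taxable = $2,170.00
  3.18% × $2,170.00 = $69.01

$69.01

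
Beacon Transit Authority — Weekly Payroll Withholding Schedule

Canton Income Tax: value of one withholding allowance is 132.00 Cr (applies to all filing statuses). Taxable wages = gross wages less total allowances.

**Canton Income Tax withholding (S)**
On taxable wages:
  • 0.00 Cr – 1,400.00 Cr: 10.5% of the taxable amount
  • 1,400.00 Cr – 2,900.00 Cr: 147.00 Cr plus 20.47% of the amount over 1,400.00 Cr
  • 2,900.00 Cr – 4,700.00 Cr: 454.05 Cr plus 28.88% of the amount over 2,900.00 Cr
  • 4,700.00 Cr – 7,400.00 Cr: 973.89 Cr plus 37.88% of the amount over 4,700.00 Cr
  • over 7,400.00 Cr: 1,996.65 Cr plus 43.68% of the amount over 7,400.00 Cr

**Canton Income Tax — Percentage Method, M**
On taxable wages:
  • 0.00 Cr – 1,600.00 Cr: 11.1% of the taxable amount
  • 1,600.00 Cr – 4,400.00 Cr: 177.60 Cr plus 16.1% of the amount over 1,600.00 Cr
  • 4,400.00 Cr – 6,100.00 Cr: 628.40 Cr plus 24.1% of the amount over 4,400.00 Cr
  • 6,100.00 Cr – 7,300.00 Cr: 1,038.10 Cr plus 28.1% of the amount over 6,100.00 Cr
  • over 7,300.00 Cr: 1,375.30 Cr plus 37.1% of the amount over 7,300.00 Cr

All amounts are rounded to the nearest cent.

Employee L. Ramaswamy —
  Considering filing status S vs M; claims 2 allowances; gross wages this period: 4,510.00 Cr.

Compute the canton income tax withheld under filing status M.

603.61 Cr

Canton Income Tax (M): taxable = 4,510.00 Cr − 2×132.00 Cr = 4,246.00 Cr
  177.60 Cr + 16.1% × (4,246.00 Cr − 1,600.00 Cr) = 177.60 Cr + 16.1% × 2,646.00 Cr = 603.61 Cr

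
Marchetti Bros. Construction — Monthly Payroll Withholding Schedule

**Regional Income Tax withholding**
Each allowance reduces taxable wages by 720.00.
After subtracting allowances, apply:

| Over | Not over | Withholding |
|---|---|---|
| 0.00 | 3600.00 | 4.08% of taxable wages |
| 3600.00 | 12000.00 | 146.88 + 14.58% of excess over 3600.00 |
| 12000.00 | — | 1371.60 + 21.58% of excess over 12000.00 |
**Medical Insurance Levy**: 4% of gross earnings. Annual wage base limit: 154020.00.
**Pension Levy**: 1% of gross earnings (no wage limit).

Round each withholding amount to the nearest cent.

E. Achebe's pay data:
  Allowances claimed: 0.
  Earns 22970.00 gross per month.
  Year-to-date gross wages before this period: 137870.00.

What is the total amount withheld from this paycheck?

4614.63

Regional Income Tax: taxable = 22970.00
  1371.60 + 21.58% × (22970.00 − 12000.00) = 1371.60 + 21.58% × 10970.00 = 3738.93
Medical Insurance Levy: cap 154020.00 − YTD 137870.00 = 16150.00 subject; 4% × 16150.00 = 646.00
Pension Levy: 1% × 22970.00 = 229.70
Total: 3738.93 + 646.00 + 229.70 = 4614.63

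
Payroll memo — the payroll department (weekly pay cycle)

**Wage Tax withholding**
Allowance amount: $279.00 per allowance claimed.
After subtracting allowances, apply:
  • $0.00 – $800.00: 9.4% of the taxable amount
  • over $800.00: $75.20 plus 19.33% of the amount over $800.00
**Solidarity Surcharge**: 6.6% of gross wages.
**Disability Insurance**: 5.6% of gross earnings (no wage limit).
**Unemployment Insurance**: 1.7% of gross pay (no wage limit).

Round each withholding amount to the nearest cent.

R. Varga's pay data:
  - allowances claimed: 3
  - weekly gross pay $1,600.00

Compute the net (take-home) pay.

$1,305.88

Wage Tax: taxable = $1,600.00 − 3×$279.00 = $763.00
  9.4% × $763.00 = $71.72
Solidarity Surcharge: 6.6% × $1,600.00 = $105.60
Disability Insurance: 5.6% × $1,600.00 = $89.60
Unemployment Insurance: 1.7% × $1,600.00 = $27.20
Total withheld: $71.72 + $105.60 + $89.60 + $27.20 = $294.12
Net pay: $1,600.00 − $294.12 = $1,305.88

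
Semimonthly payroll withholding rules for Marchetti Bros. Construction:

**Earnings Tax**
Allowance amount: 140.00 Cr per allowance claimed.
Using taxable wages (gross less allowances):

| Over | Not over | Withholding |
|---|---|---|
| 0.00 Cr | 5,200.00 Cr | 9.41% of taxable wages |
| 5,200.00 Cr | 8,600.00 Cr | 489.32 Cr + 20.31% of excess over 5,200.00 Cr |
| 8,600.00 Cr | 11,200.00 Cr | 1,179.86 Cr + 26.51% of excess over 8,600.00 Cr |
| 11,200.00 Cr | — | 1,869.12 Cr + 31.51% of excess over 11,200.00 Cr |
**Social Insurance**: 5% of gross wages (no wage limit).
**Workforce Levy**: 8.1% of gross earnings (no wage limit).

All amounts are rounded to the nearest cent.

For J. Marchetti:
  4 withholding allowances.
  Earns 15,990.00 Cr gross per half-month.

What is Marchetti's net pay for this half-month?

10,693.32 Cr

Earnings Tax: taxable = 15,990.00 Cr − 4×140.00 Cr = 15,430.00 Cr
  1,869.12 Cr + 31.51% × (15,430.00 Cr − 11,200.00 Cr) = 1,869.12 Cr + 31.51% × 4,230.00 Cr = 3,201.99 Cr
Social Insurance: 5% × 15,990.00 Cr = 799.50 Cr
Workforce Levy: 8.1% × 15,990.00 Cr = 1,295.19 Cr
Total withheld: 3,201.99 Cr + 799.50 Cr + 1,295.19 Cr = 5,296.68 Cr
Net pay: 15,990.00 Cr − 5,296.68 Cr = 10,693.32 Cr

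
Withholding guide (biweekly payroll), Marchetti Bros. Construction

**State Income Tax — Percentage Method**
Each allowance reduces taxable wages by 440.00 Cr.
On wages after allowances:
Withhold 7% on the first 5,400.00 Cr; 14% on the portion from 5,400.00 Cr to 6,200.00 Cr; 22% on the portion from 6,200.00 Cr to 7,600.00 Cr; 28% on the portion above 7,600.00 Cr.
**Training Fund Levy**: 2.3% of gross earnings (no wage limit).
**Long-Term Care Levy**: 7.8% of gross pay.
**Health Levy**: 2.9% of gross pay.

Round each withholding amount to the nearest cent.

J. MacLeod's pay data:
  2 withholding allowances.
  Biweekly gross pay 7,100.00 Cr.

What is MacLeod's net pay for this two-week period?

State Income Tax: taxable = 7,100.00 Cr − 2×440.00 Cr = 6,220.00 Cr
  490.00 Cr + 22% × (6,220.00 Cr − 6,200.00 Cr) = 490.00 Cr + 22% × 20.00 Cr = 494.40 Cr
Training Fund Levy: 2.3% × 7,100.00 Cr = 163.30 Cr
Long-Term Care Levy: 7.8% × 7,100.00 Cr = 553.80 Cr
Health Levy: 2.9% × 7,100.00 Cr = 205.90 Cr
Total withheld: 494.40 Cr + 163.30 Cr + 553.80 Cr + 205.90 Cr = 1,417.40 Cr
Net pay: 7,100.00 Cr − 1,417.40 Cr = 5,682.60 Cr

5,682.60 Cr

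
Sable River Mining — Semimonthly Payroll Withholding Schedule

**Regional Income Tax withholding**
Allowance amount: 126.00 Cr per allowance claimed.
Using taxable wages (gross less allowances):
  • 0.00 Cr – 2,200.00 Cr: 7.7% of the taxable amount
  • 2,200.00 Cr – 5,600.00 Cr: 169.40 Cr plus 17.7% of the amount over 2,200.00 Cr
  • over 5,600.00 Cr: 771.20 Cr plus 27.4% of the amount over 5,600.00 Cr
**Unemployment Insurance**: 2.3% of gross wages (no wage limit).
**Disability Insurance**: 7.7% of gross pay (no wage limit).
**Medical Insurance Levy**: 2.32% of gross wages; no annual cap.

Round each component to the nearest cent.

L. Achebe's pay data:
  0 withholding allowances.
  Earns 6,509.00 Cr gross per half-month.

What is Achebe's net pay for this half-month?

Regional Income Tax: taxable = 6,509.00 Cr
  771.20 Cr + 27.4% × (6,509.00 Cr − 5,600.00 Cr) = 771.20 Cr + 27.4% × 909.00 Cr = 1,020.27 Cr
Unemployment Insurance: 2.3% × 6,509.00 Cr = 149.71 Cr
Disability Insurance: 7.7% × 6,509.00 Cr = 501.19 Cr
Medical Insurance Levy: 2.32% × 6,509.00 Cr = 151.01 Cr
Total withheld: 1,020.27 Cr + 149.71 Cr + 501.19 Cr + 151.01 Cr = 1,822.18 Cr
Net pay: 6,509.00 Cr − 1,822.18 Cr = 4,686.82 Cr

4,686.82 Cr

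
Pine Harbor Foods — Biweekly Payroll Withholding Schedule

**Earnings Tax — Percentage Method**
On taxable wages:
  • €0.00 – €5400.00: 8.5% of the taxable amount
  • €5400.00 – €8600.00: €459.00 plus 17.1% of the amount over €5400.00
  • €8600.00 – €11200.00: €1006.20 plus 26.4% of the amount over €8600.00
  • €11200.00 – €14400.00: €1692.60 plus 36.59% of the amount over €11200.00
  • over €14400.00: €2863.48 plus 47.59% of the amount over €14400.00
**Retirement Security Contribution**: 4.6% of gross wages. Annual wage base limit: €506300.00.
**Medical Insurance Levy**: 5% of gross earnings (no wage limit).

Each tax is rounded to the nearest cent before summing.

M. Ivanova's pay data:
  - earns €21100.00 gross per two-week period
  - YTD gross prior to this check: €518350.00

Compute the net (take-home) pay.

Earnings Tax: taxable = €21100.00
  €2863.48 + 47.59% × (€21100.00 − €14400.00) = €2863.48 + 47.59% × €6700.00 = €6052.01
Retirement Security Contribution: YTD €518350.00 ≥ cap €506300.00 → €0.00
Medical Insurance Levy: 5% × €21100.00 = €1055.00
Total withheld: €6052.01 + €0.00 + €1055.00 = €7107.01
Net pay: €21100.00 − €7107.01 = €13992.99

€13992.99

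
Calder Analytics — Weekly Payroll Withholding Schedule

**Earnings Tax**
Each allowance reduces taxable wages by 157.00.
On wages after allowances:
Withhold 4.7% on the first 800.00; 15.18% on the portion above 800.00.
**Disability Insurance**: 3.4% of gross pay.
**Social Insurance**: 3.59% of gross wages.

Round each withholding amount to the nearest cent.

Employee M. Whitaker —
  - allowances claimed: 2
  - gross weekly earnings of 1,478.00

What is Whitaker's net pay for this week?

Earnings Tax: taxable = 1,478.00 − 2×157.00 = 1,164.00
  37.60 + 15.18% × (1,164.00 − 800.00) = 37.60 + 15.18% × 364.00 = 92.86
Disability Insurance: 3.4% × 1,478.00 = 50.25
Social Insurance: 3.59% × 1,478.00 = 53.06
Total withheld: 92.86 + 50.25 + 53.06 = 196.17
Net pay: 1,478.00 − 196.17 = 1,281.83

1,281.83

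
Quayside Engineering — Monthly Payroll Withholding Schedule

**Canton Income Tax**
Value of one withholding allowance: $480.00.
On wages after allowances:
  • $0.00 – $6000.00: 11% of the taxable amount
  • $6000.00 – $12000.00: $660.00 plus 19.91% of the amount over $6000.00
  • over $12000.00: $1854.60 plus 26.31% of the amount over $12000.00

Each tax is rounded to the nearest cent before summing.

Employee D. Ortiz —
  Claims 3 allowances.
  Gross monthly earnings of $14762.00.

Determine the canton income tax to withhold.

$2202.42

Canton Income Tax: taxable = $14762.00 − 3×$480.00 = $13322.00
  $1854.60 + 26.31% × ($13322.00 − $12000.00) = $1854.60 + 26.31% × $1322.00 = $2202.42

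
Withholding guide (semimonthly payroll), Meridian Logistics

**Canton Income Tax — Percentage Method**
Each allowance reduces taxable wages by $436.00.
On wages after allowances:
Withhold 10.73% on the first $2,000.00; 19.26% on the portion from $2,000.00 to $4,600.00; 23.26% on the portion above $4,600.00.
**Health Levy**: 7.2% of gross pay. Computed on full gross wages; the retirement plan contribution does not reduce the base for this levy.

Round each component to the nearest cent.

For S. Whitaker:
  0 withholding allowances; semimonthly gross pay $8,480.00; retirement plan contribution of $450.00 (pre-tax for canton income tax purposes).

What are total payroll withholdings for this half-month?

Canton Income Tax: taxable = $8,480.00 − $450.00 = $8,030.00
  $715.36 + 23.26% × ($8,030.00 − $4,600.00) = $715.36 + 23.26% × $3,430.00 = $1,513.18
Health Levy: 7.2% × $8,480.00 = $610.56
Total: $1,513.18 + $610.56 = $2,123.74

$2,123.74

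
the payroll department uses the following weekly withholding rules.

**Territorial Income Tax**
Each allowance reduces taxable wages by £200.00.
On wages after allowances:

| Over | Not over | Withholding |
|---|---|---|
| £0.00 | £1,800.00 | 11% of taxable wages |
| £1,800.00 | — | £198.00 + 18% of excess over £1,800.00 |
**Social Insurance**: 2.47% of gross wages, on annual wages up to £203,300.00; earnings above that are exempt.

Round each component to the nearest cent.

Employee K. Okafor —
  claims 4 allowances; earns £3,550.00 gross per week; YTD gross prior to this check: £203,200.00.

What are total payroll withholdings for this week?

Territorial Income Tax: taxable = £3,550.00 − 4×£200.00 = £2,750.00
  £198.00 + 18% × (£2,750.00 − £1,800.00) = £198.00 + 18% × £950.00 = £369.00
Social Insurance: cap £203,300.00 − YTD £203,200.00 = £100.00 subject; 2.47% × £100.00 = £2.47
Total: £369.00 + £2.47 = £371.47

£371.47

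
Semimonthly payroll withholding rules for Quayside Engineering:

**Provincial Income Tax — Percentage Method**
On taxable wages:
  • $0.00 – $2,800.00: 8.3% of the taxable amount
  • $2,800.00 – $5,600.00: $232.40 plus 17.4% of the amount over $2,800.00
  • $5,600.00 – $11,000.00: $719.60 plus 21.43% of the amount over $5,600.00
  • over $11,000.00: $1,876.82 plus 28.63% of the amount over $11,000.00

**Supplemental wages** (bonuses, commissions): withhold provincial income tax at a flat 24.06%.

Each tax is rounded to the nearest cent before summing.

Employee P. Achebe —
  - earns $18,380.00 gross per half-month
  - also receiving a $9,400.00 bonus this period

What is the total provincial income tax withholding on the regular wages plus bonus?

$6,251.35

Provincial Income Tax: taxable = $18,380.00
  $1,876.82 + 28.63% × ($18,380.00 − $11,000.00) = $1,876.82 + 28.63% × $7,380.00 = $3,989.71
Supplemental (24.06% flat on bonus): 24.06% × $9,400.00 = $2,261.64
Total provincial income tax: $3,989.71 + $2,261.64 = $6,251.35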